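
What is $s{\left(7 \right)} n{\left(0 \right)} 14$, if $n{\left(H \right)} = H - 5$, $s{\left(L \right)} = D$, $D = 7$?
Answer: $-490$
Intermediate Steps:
$s{\left(L \right)} = 7$
$n{\left(H \right)} = -5 + H$
$s{\left(7 \right)} n{\left(0 \right)} 14 = 7 \left(-5 + 0\right) 14 = 7 \left(-5\right) 14 = \left(-35\right) 14 = -490$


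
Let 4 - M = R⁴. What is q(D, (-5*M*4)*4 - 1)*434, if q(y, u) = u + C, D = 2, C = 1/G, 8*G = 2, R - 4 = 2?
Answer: 44859542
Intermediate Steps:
R = 6 (R = 4 + 2 = 6)
G = ¼ (G = (⅛)*2 = ¼ ≈ 0.25000)
M = -1292 (M = 4 - 1*6⁴ = 4 - 1*1296 = 4 - 1296 = -1292)
C = 4 (C = 1/(¼) = 4)
q(y, u) = 4 + u (q(y, u) = u + 4 = 4 + u)
q(D, (-5*M*4)*4 - 1)*434 = (4 + ((-5*(-1292)*4)*4 - 1))*434 = (4 + ((6460*4)*4 - 1))*434 = (4 + (25840*4 - 1))*434 = (4 + (103360 - 1))*434 = (4 + 103359)*434 = 103363*434 = 44859542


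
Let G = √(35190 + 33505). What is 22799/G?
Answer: 22799*√68695/68695 ≈ 86.987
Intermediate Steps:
G = √68695 ≈ 262.10
22799/G = 22799/(√68695) = 22799*(√68695/68695) = 22799*√68695/68695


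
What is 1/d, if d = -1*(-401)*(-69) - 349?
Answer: -1/28018 ≈ -3.5691e-5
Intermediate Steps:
d = -28018 (d = 401*(-69) - 349 = -27669 - 349 = -28018)
1/d = 1/(-28018) = -1/28018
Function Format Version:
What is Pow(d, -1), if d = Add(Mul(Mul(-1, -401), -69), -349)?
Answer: Rational(-1, 28018) ≈ -3.5691e-5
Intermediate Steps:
d = -28018 (d = Add(Mul(401, -69), -349) = Add(-27669, -349) = -28018)
Pow(d, -1) = Pow(-28018, -1) = Rational(-1, 28018)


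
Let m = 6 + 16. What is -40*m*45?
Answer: -39600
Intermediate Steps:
m = 22
-40*m*45 = -40*22*45 = -880*45 = -39600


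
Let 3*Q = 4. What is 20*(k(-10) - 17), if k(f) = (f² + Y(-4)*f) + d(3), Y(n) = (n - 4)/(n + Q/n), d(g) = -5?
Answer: 15480/13 ≈ 1190.8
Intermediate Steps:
Q = 4/3 (Q = (⅓)*4 = 4/3 ≈ 1.3333)
Y(n) = (-4 + n)/(n + 4/(3*n)) (Y(n) = (n - 4)/(n + 4/(3*n)) = (-4 + n)/(n + 4/(3*n)))
k(f) = -5 + f² + 24*f/13 (k(f) = (f² + (3*(-4)*(-4 - 4)/(4 + 3*(-4)²))*f) - 5 = (f² + (3*(-4)*(-8)/(4 + 3*16))*f) - 5 = (f² + (3*(-4)*(-8)/(4 + 48))*f) - 5 = (f² + (3*(-4)*(-8)/52)*f) - 5 = (f² + (3*(-4)*(1/52)*(-8))*f) - 5 = (f² + 24*f/13) - 5 = -5 + f² + 24*f/13)
20*(k(-10) - 17) = 20*((-5 + (-10)² + (24/13)*(-10)) - 17) = 20*((-5 + 100 - 240/13) - 17) = 20*(995/13 - 17) = 20*(774/13) = 15480/13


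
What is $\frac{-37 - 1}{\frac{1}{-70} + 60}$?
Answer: $- \frac{140}{221} \approx -0.63348$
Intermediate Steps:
$\frac{-37 - 1}{\frac{1}{-70} + 60} = - \frac{38}{- \frac{1}{70} + 60} = - \frac{38}{\frac{4199}{70}} = \left(-38\right) \frac{70}{4199} = - \frac{140}{221}$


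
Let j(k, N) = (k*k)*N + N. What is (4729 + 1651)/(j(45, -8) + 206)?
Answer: -3190/8001 ≈ -0.39870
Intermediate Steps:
j(k, N) = N + N*k² (j(k, N) = k²*N + N = N*k² + N = N + N*k²)
(4729 + 1651)/(j(45, -8) + 206) = (4729 + 1651)/(-8*(1 + 45²) + 206) = 6380/(-8*(1 + 2025) + 206) = 6380/(-8*2026 + 206) = 6380/(-16208 + 206) = 6380/(-16002) = 6380*(-1/16002) = -3190/8001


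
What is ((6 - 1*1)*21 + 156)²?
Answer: 68121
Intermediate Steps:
((6 - 1*1)*21 + 156)² = ((6 - 1)*21 + 156)² = (5*21 + 156)² = (105 + 156)² = 261² = 68121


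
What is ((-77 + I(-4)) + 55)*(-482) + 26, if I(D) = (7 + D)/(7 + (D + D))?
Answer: 12076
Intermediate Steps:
I(D) = (7 + D)/(7 + 2*D)
((-77 + I(-4)) + 55)*(-482) + 26 = ((-77 + (7 - 4)/(7 + 2*(-4))) + 55)*(-482) + 26 = ((-77 + 3/(7 - 8)) + 55)*(-482) + 26 = ((-77 + 3/(-1)) + 55)*(-482) + 26 = ((-77 - 1*3) + 55)*(-482) + 26 = ((-77 - 3) + 55)*(-482) + 26 = (-80 + 55)*(-482) + 26 = -25*(-482) + 26 = 12050 + 26 = 12076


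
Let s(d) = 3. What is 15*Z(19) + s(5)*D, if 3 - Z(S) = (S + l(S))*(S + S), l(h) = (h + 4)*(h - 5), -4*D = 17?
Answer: -777351/4 ≈ -1.9434e+5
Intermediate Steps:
D = -17/4 (D = -1/4*17 = -17/4 ≈ -4.2500)
l(h) = (-5 + h)*(4 + h) (l(h) = (4 + h)*(-5 + h) = (-5 + h)*(4 + h))
Z(S) = 3 - 2*S*(-20 + S**2) (Z(S) = 3 - (S + (-20 + S**2 - S))*(S + S) = 3 - (-20 + S**2)*2*S = 3 - 2*S*(-20 + S**2))
15*Z(19) + s(5)*D = 15*(3 - 2*19**3 + 40*19) + 3*(-17/4) = 15*(3 - 2*6859 + 760) - 51/4 = 15*(3 - 13718 + 760) - 51/4 = 15*(-12955) - 51/4 = -194325 - 51/4 = -777351/4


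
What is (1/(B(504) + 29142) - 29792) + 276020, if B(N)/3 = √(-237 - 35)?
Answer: 11617291641371/47181034 - I*√17/70771551 ≈ 2.4623e+5 - 5.8259e-8*I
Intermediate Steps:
B(N) = 12*I*√17 (B(N) = 3*√(-237 - 35) = 3*√(-272) = 3*(4*I*√17) = 12*I*√17)
(1/(B(504) + 29142) - 29792) + 276020 = (1/(12*I*√17 + 29142) - 29792) + 276020 = (1/(29142 + 12*I*√17) - 29792) + 276020 = (-29792 + 1/(29142 + 12*I*√17)) + 276020 = 246228 + 1/(29142 + 12*I*√17)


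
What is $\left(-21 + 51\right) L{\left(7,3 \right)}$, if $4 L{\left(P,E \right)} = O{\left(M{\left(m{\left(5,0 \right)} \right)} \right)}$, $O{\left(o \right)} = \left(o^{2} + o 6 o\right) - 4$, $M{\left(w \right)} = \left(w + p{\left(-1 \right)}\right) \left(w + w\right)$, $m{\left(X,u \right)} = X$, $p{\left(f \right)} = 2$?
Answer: $257220$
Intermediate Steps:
$M{\left(w \right)} = 2 w \left(2 + w\right)$ ($M{\left(w \right)} = \left(w + 2\right) \left(w + w\right) = \left(2 + w\right) 2 w = 2 w \left(2 + w\right)$)
$O{\left(o \right)} = -4 + 7 o^{2}$ ($O{\left(o \right)} = \left(o^{2} + 6 o o\right) - 4 = \left(o^{2} + 6 o^{2}\right) - 4 = 7 o^{2} - 4 = -4 + 7 o^{2}$)
$L{\left(P,E \right)} = 8574$ ($L{\left(P,E \right)} = \frac{-4 + 7 \left(2 \cdot 5 \left(2 + 5\right)\right)^{2}}{4} = \frac{-4 + 7 \left(2 \cdot 5 \cdot 7\right)^{2}}{4} = \frac{-4 + 7 \cdot 70^{2}}{4} = \frac{-4 + 7 \cdot 4900}{4} = \frac{-4 + 34300}{4} = \frac{1}{4} \cdot 34296 = 8574$)
$\left(-21 + 51\right) L{\left(7,3 \right)} = \left(-21 + 51\right) 8574 = 30 \cdot 8574 = 257220$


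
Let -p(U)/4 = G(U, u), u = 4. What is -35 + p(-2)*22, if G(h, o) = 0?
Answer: -35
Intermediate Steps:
p(U) = 0 (p(U) = -4*0 = 0)
-35 + p(-2)*22 = -35 + 0*22 = -35 + 0 = -35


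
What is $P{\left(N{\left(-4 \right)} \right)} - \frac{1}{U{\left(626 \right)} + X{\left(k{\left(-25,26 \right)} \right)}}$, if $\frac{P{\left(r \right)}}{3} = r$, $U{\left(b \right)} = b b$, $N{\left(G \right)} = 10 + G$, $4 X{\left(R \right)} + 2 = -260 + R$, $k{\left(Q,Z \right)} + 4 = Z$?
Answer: $\frac{7052687}{391816} \approx 18.0$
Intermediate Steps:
$k{\left(Q,Z \right)} = -4 + Z$
$X{\left(R \right)} = - \frac{131}{2} + \frac{R}{4}$ ($X{\left(R \right)} = - \frac{1}{2} + \frac{-260 + R}{4} = - \frac{1}{2} + \left(-65 + \frac{R}{4}\right) = - \frac{131}{2} + \frac{R}{4}$)
$U{\left(b \right)} = b^{2}$
$P{\left(r \right)} = 3 r$
$P{\left(N{\left(-4 \right)} \right)} - \frac{1}{U{\left(626 \right)} + X{\left(k{\left(-25,26 \right)} \right)}} = 3 \left(10 - 4\right) - \frac{1}{626^{2} - \left(\frac{131}{2} - \frac{-4 + 26}{4}\right)} = 3 \cdot 6 - \frac{1}{391876 + \left(- \frac{131}{2} + \frac{1}{4} \cdot 22\right)} = 18 - \frac{1}{391876 + \left(- \frac{131}{2} + \frac{11}{2}\right)} = 18 - \frac{1}{391876 - 60} = 18 - \frac{1}{391816} = \frac{7052687}{391816}$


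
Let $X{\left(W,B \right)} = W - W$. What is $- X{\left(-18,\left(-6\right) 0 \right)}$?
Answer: $0$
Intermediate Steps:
$X{\left(W,B \right)} = 0$
$- X{\left(-18,\left(-6\right) 0 \right)} = \left(-1\right) 0 = 0$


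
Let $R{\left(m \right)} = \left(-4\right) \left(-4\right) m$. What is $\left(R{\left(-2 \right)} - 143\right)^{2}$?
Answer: $30625$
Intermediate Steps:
$R{\left(m \right)} = 16 m$
$\left(R{\left(-2 \right)} - 143\right)^{2} = \left(16 \left(-2\right) - 143\right)^{2} = \left(-32 - 143\right)^{2} = \left(-175\right)^{2} = 30625$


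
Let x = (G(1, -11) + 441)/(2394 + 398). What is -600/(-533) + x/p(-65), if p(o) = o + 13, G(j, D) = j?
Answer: 3341339/2976272 ≈ 1.1227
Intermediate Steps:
p(o) = 13 + o
x = 221/1396 (x = (1 + 441)/(2394 + 398) = 442/2792 = 442*(1/2792) = 221/1396 ≈ 0.15831)
-600/(-533) + x/p(-65) = -600/(-533) + 221/(1396*(13 - 65)) = -600*(-1/533) + (221/1396)/(-52) = 600/533 + (221/1396)*(-1/52) = 600/533 - 17/5584 = 3341339/2976272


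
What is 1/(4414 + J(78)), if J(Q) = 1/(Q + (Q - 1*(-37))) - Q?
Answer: 193/836849 ≈ 0.00023063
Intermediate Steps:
J(Q) = 1/(37 + 2*Q) - Q (J(Q) = 1/(Q + (Q + 37)) - Q = 1/(Q + (37 + Q)) - Q = 1/(37 + 2*Q) - Q)
1/(4414 + J(78)) = 1/(4414 + (1 - 37*78 - 2*78**2)/(37 + 2*78)) = 1/(4414 + (1 - 2886 - 2*6084)/(37 + 156)) = 1/(4414 + (1 - 2886 - 12168)/193) = 1/(4414 + (1/193)*(-15053)) = 1/(4414 - 15053/193) = 1/(836849/193) = 193/836849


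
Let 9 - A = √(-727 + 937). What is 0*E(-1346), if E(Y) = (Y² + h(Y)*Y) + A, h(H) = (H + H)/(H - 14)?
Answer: 0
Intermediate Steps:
h(H) = 2*H/(-14 + H) (h(H) = (2*H)/(-14 + H) = 2*H/(-14 + H))
A = 9 - √210 (A = 9 - √(-727 + 937) = 9 - √210 ≈ -5.4914)
E(Y) = 9 + Y² - √210 + 2*Y²/(-14 + Y) (E(Y) = (Y² + (2*Y/(-14 + Y))*Y) + (9 - √210) = (Y² + 2*Y²/(-14 + Y)) + (9 - √210) = 9 + Y² - √210 + 2*Y²/(-14 + Y))
0*E(-1346) = 0*((2*(-1346)² + (-14 - 1346)*(9 + (-1346)² - √210))/(-14 - 1346)) = 0*((2*1811716 - 1360*(9 + 1811716 - √210))/(-1360)) = 0*(-(3623432 - 1360*(1811725 - √210))/1360) = 0*(-(3623432 + (-2463946000 + 1360*√210))/1360) = 0*(-(-2460322568 + 1360*√210)/1360) = 0*(307540321/170 - √210) = 0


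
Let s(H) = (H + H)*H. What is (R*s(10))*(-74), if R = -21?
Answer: 310800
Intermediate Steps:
s(H) = 2*H² (s(H) = (2*H)*H = 2*H²)
(R*s(10))*(-74) = -42*10²*(-74) = -42*100*(-74) = -21*200*(-74) = -4200*(-74) = 310800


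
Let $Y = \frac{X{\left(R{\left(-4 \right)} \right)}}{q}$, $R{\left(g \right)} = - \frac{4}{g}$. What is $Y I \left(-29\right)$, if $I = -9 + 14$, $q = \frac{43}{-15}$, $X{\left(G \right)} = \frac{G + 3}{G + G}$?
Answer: $\frac{4350}{43} \approx 101.16$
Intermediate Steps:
$X{\left(G \right)} = \frac{3 + G}{2 G}$
$q = - \frac{43}{15}$ ($q = 43 \left(- \frac{1}{15}\right) = - \frac{43}{15} \approx -2.8667$)
$Y = - \frac{30}{43}$ ($Y = \frac{\frac{1}{2} \frac{1}{\left(-4\right) \frac{1}{-4}} \left(3 - \frac{4}{-4}\right)}{- \frac{43}{15}} = \frac{3 - -1}{2 \left(\left(-4\right) \left(- \frac{1}{4}\right)\right)} \left(- \frac{15}{43}\right) = \frac{3 + 1}{2 \cdot 1} \left(- \frac{15}{43}\right) = \frac{1}{2} \cdot 1 \cdot 4 \left(- \frac{15}{43}\right) = 2 \left(- \frac{15}{43}\right) = - \frac{30}{43} \approx -0.69767$)
$I = 5$
$Y I \left(-29\right) = \left(- \frac{30}{43}\right) 5 \left(-29\right) = \left(- \frac{150}{43}\right) \left(-29\right) = \frac{4350}{43}$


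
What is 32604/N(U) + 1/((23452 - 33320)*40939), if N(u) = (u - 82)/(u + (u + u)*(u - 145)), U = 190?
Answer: 18978024485780351/3635874468 ≈ 5.2197e+6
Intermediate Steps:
N(u) = (-82 + u)/(u + 2*u*(-145 + u)) (N(u) = (-82 + u)/(u + (2*u)*(-145 + u)) = (-82 + u)/(u + 2*u*(-145 + u)))
32604/N(U) + 1/((23452 - 33320)*40939) = 32604/(((-82 + 190)/(190*(-289 + 2*190)))) + 1/((23452 - 33320)*40939) = 32604/(((1/190)*108/(-289 + 380))) + (1/40939)/(-9868) = 32604/(((1/190)*108/91)) - 1/9868*1/40939 = 32604/(((1/190)*(1/91)*108)) - 1/403986052 = 32604/(54/8645) - 1/403986052 = 32604*(8645/54) - 1/403986052 = 46976930/9 - 1/403986052 = 18978024485780351/3635874468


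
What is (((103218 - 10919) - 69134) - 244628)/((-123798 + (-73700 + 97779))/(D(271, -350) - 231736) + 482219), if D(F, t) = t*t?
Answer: -24191732268/52675774403 ≈ -0.45926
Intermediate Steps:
D(F, t) = t²
(((103218 - 10919) - 69134) - 244628)/((-123798 + (-73700 + 97779))/(D(271, -350) - 231736) + 482219) = (((103218 - 10919) - 69134) - 244628)/((-123798 + (-73700 + 97779))/((-350)² - 231736) + 482219) = ((92299 - 69134) - 244628)/((-123798 + 24079)/(122500 - 231736) + 482219) = (23165 - 244628)/(-99719/(-109236) + 482219) = -221463/(-99719*(-1/109236) + 482219) = -221463/(99719/109236 + 482219) = -221463/52675774403/109236 = -221463*109236/52675774403 = -24191732268/52675774403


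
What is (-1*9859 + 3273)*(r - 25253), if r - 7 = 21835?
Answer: 22464846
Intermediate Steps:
r = 21842 (r = 7 + 21835 = 21842)
(-1*9859 + 3273)*(r - 25253) = (-1*9859 + 3273)*(21842 - 25253) = (-9859 + 3273)*(-3411) = -6586*(-3411) = 22464846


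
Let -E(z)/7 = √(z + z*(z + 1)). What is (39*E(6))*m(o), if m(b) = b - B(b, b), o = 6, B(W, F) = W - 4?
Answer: -4368*√3 ≈ -7565.6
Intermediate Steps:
B(W, F) = -4 + W
E(z) = -7*√(z + z*(1 + z)) (E(z) = -7*√(z + z*(z + 1)) = -7*√(z + z*(1 + z)))
m(b) = 4 (m(b) = b - (-4 + b) = b + (4 - b) = 4)
(39*E(6))*m(o) = (39*(-7*√6*√(2 + 6)))*4 = (39*(-7*4*√3))*4 = (39*(-28*√3))*4 = -1092*√3*4 = -4368*√3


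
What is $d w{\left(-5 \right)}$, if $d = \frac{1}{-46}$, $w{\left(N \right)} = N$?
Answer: $\frac{5}{46} \approx 0.1087$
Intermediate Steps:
$d = - \frac{1}{46} \approx -0.021739$
$d w{\left(-5 \right)} = \left(- \frac{1}{46}\right) \left(-5\right) = \frac{5}{46}$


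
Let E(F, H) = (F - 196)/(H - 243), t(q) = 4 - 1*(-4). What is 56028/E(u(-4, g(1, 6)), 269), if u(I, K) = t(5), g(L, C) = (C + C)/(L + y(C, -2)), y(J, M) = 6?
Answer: -364182/47 ≈ -7748.6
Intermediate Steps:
t(q) = 8 (t(q) = 4 + 4 = 8)
g(L, C) = 2*C/(6 + L) (g(L, C) = (C + C)/(L + 6) = (2*C)/(6 + L) = 2*C/(6 + L))
u(I, K) = 8
E(F, H) = (-196 + F)/(-243 + H)
56028/E(u(-4, g(1, 6)), 269) = 56028/(((-196 + 8)/(-243 + 269))) = 56028/((-188/26)) = 56028/(((1/26)*(-188))) = 56028/(-94/13) = 56028*(-13/94) = -364182/47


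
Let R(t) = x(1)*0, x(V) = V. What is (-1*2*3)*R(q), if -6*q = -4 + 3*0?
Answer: 0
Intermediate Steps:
q = ⅔ (q = -(-4 + 3*0)/6 = -(-4 + 0)/6 = -⅙*(-4) = ⅔ ≈ 0.66667)
R(t) = 0 (R(t) = 1*0 = 0)
(-1*2*3)*R(q) = (-1*2*3)*0 = -2*3*0 = -6*0 = 0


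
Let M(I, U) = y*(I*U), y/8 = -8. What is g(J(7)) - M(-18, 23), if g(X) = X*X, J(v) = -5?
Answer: -26471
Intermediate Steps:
y = -64 (y = 8*(-8) = -64)
M(I, U) = -64*I*U
g(X) = X²
g(J(7)) - M(-18, 23) = (-5)² - (-64)*(-18)*23 = 25 - 1*26496 = 25 - 26496 = -26471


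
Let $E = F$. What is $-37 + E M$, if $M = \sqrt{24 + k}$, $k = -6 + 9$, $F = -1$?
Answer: $-37 - 3 \sqrt{3} \approx -42.196$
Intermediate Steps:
$E = -1$
$k = 3$
$M = 3 \sqrt{3}$ ($M = \sqrt{24 + 3} = \sqrt{27} = 3 \sqrt{3} \approx 5.1962$)
$-37 + E M = -37 - 3 \sqrt{3}$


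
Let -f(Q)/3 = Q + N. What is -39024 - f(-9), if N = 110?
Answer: -38721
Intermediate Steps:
f(Q) = -330 - 3*Q (f(Q) = -3*(Q + 110) = -3*(110 + Q) = -330 - 3*Q)
-39024 - f(-9) = -39024 - (-330 - 3*(-9)) = -39024 - (-330 + 27) = -39024 - 1*(-303) = -39024 + 303 = -38721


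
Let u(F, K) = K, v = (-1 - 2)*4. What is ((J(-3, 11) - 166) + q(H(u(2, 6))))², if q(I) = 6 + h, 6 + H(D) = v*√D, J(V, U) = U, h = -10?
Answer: 25281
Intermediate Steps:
v = -12 (v = -3*4 = -12)
H(D) = -6 - 12*√D
q(I) = -4 (q(I) = 6 - 10 = -4)
((J(-3, 11) - 166) + q(H(u(2, 6))))² = ((11 - 166) - 4)² = (-155 - 4)² = (-159)² = 25281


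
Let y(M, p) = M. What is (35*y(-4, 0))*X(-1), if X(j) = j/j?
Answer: -140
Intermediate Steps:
X(j) = 1
(35*y(-4, 0))*X(-1) = (35*(-4))*1 = -140*1 = -140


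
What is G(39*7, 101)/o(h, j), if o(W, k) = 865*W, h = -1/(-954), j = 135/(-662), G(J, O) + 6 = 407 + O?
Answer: 478908/865 ≈ 553.65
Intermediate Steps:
G(J, O) = 401 + O (G(J, O) = -6 + (407 + O) = 401 + O)
j = -135/662 (j = 135*(-1/662) = -135/662 ≈ -0.20393)
h = 1/954 (h = -1*(-1/954) = 1/954 ≈ 0.0010482)
G(39*7, 101)/o(h, j) = (401 + 101)/((865*(1/954))) = 502/(865/954) = 502*(954/865) = 478908/865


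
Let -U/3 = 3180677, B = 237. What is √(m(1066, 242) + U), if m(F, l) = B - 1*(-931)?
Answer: I*√9540863 ≈ 3088.8*I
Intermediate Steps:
U = -9542031 (U = -3*3180677 = -9542031)
m(F, l) = 1168 (m(F, l) = 237 - 1*(-931) = 237 + 931 = 1168)
√(m(1066, 242) + U) = √(1168 - 9542031) = √(-9540863) = I*√9540863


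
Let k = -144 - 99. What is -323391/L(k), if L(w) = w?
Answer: 107797/81 ≈ 1330.8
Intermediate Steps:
k = -243
-323391/L(k) = -323391/(-243) = -323391*(-1/243) = 107797/81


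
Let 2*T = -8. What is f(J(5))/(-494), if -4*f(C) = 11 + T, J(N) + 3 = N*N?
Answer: 7/1976 ≈ 0.0035425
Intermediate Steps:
T = -4 (T = (1/2)*(-8) = -4)
J(N) = -3 + N**2 (J(N) = -3 + N*N = -3 + N**2)
f(C) = -7/4 (f(C) = -(11 - 4)/4 = -1/4*7 = -7/4)
f(J(5))/(-494) = -7/4/(-494) = -7/4*(-1/494) = 7/1976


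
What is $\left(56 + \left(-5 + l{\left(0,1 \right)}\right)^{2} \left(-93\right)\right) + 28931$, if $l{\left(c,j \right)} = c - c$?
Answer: $26662$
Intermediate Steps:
$l{\left(c,j \right)} = 0$
$\left(56 + \left(-5 + l{\left(0,1 \right)}\right)^{2} \left(-93\right)\right) + 28931 = \left(56 + \left(-5 + 0\right)^{2} \left(-93\right)\right) + 28931 = \left(56 + \left(-5\right)^{2} \left(-93\right)\right) + 28931 = \left(56 + 25 \left(-93\right)\right) + 28931 = \left(56 - 2325\right) + 28931 = -2269 + 28931 = 26662$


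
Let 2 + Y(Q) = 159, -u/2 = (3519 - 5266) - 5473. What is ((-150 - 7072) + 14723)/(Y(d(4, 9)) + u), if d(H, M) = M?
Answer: 7501/14597 ≈ 0.51387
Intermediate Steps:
u = 14440 (u = -2*((3519 - 5266) - 5473) = -2*(-1747 - 5473) = -2*(-7220) = 14440)
Y(Q) = 157 (Y(Q) = -2 + 159 = 157)
((-150 - 7072) + 14723)/(Y(d(4, 9)) + u) = ((-150 - 7072) + 14723)/(157 + 14440) = (-7222 + 14723)/14597 = 7501*(1/14597) = 7501/14597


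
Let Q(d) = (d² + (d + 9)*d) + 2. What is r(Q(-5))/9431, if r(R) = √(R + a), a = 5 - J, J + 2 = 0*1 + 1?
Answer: √13/9431 ≈ 0.00038231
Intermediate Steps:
J = -1 (J = -2 + (0*1 + 1) = -2 + (0 + 1) = -2 + 1 = -1)
a = 6 (a = 5 - 1*(-1) = 5 + 1 = 6)
Q(d) = 2 + d² + d*(9 + d) (Q(d) = (d² + (9 + d)*d) + 2 = (d² + d*(9 + d)) + 2 = 2 + d² + d*(9 + d))
r(R) = √(6 + R) (r(R) = √(R + 6) = √(6 + R))
r(Q(-5))/9431 = √(6 + (2 + 2*(-5)² + 9*(-5)))/9431 = √(6 + (2 + 2*25 - 45))*(1/9431) = √(6 + (2 + 50 - 45))*(1/9431) = √(6 + 7)*(1/9431) = √13*(1/9431) = √13/9431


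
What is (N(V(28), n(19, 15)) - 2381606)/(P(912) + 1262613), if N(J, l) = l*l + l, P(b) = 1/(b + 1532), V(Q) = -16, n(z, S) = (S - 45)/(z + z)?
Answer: -2101253014744/1113983248453 ≈ -1.8863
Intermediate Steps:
n(z, S) = (-45 + S)/(2*z) (n(z, S) = (-45 + S)/((2*z)) = (-45 + S)*(1/(2*z)) = (-45 + S)/(2*z))
P(b) = 1/(1532 + b)
N(J, l) = l + l² (N(J, l) = l² + l = l + l²)
(N(V(28), n(19, 15)) - 2381606)/(P(912) + 1262613) = (((½)*(-45 + 15)/19)*(1 + (½)*(-45 + 15)/19) - 2381606)/(1/(1532 + 912) + 1262613) = (((½)*(1/19)*(-30))*(1 + (½)*(1/19)*(-30)) - 2381606)/(1/2444 + 1262613) = (-15*(1 - 15/19)/19 - 2381606)/(1/2444 + 1262613) = (-15/19*4/19 - 2381606)/(3085826173/2444) = (-60/361 - 2381606)*(2444/3085826173) = -859759826/361*2444/3085826173 = -2101253014744/1113983248453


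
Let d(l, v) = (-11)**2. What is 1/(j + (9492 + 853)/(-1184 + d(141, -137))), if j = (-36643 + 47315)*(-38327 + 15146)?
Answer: -1063/262973063161 ≈ -4.0422e-9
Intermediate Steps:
d(l, v) = 121
j = -247387632 (j = 10672*(-23181) = -247387632)
1/(j + (9492 + 853)/(-1184 + d(141, -137))) = 1/(-247387632 + (9492 + 853)/(-1184 + 121)) = 1/(-247387632 + 10345/(-1063)) = 1/(-247387632 + 10345*(-1/1063)) = 1/(-247387632 - 10345/1063) = 1/(-262973063161/1063) = -1063/262973063161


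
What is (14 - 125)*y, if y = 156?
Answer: -17316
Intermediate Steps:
(14 - 125)*y = (14 - 125)*156 = -111*156 = -17316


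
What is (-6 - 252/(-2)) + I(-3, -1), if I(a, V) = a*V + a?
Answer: 120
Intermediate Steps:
I(a, V) = a + V*a (I(a, V) = V*a + a = a + V*a)
(-6 - 252/(-2)) + I(-3, -1) = (-6 - 252/(-2)) - 3*(1 - 1) = (-6 - 252*(-1)/2) - 3*0 = (-6 - 14*(-9)) + 0 = (-6 + 126) + 0 = 120 + 0 = 120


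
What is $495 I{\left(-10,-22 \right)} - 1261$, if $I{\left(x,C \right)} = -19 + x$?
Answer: $-15616$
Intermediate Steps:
$495 I{\left(-10,-22 \right)} - 1261 = 495 \left(-19 - 10\right) - 1261 = 495 \left(-29\right) - 1261 = -14355 - 1261 = -15616$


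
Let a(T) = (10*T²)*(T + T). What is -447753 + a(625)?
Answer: 4882364747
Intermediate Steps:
a(T) = 20*T³ (a(T) = (10*T²)*(2*T) = 20*T³)
-447753 + a(625) = -447753 + 20*625³ = -447753 + 20*244140625 = -447753 + 4882812500 = 4882364747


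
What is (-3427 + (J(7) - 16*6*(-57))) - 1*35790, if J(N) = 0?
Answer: -33745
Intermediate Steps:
(-3427 + (J(7) - 16*6*(-57))) - 1*35790 = (-3427 + (0 - 16*6*(-57))) - 1*35790 = (-3427 + (0 - 96*(-57))) - 35790 = (-3427 + (0 + 5472)) - 35790 = (-3427 + 5472) - 35790 = 2045 - 35790 = -33745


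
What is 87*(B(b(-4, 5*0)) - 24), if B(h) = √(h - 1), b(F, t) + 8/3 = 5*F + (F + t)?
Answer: -2088 + 29*I*√249 ≈ -2088.0 + 457.61*I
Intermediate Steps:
b(F, t) = -8/3 + t + 6*F (b(F, t) = -8/3 + (5*F + (F + t)) = -8/3 + (t + 6*F) = -8/3 + t + 6*F)
B(h) = √(-1 + h)
87*(B(b(-4, 5*0)) - 24) = 87*(√(-1 + (-8/3 + 5*0 + 6*(-4))) - 24) = 87*(√(-1 + (-8/3 + 0 - 24)) - 24) = 87*(√(-1 - 80/3) - 24) = 87*(√(-83/3) - 24) = 87*(I*√249/3 - 24) = 87*(-24 + I*√249/3) = -2088 + 29*I*√249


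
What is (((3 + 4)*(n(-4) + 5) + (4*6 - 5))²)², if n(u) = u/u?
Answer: 13845841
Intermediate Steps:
n(u) = 1
(((3 + 4)*(n(-4) + 5) + (4*6 - 5))²)² = (((3 + 4)*(1 + 5) + (4*6 - 5))²)² = ((7*6 + (24 - 5))²)² = ((42 + 19)²)² = (61²)² = 3721² = 13845841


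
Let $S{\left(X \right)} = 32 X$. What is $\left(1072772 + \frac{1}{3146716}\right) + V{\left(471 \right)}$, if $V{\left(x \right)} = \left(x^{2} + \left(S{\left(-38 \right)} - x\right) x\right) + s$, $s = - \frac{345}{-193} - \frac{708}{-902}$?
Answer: $\frac{136960365382921983}{273899600788} \approx 5.0004 \cdot 10^{5}$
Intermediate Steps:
$s = \frac{223917}{87043}$ ($s = \left(-345\right) \left(- \frac{1}{193}\right) - - \frac{354}{451} = \frac{345}{193} + \frac{354}{451} = \frac{223917}{87043} \approx 2.5725$)
$V{\left(x \right)} = \frac{223917}{87043} + x^{2} + x \left(-1216 - x\right)$ ($V{\left(x \right)} = \left(x^{2} + \left(32 \left(-38\right) - x\right) x\right) + \frac{223917}{87043} = \left(x^{2} + \left(-1216 - x\right) x\right) + \frac{223917}{87043} = \left(x^{2} + x \left(-1216 - x\right)\right) + \frac{223917}{87043} = \frac{223917}{87043} + x^{2} + x \left(-1216 - x\right)$)
$\left(1072772 + \frac{1}{3146716}\right) + V{\left(471 \right)} = \left(1072772 + \frac{1}{3146716}\right) + \left(\frac{223917}{87043} - 572736\right) = \frac{3375708816753}{3146716} - \frac{49852435731}{87043} = \frac{136960365382921983}{273899600788}$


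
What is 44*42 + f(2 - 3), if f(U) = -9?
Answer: 1839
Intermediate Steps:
44*42 + f(2 - 3) = 44*42 - 9 = 1848 - 9 = 1839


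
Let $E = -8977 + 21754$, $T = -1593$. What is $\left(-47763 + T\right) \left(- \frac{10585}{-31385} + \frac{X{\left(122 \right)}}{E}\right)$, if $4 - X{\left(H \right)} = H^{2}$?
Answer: $\frac{1091637104652}{26733743} \approx 40834.0$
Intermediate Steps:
$X{\left(H \right)} = 4 - H^{2}$
$E = 12777$
$\left(-47763 + T\right) \left(- \frac{10585}{-31385} + \frac{X{\left(122 \right)}}{E}\right) = \left(-47763 - 1593\right) \left(- \frac{10585}{-31385} + \frac{4 - 122^{2}}{12777}\right) = - 49356 \left(\left(-10585\right) \left(- \frac{1}{31385}\right) + \left(4 - 14884\right) \frac{1}{12777}\right) = - 49356 \left(\frac{2117}{6277} + \left(4 - 14884\right) \frac{1}{12777}\right) = - 49356 \left(\frac{2117}{6277} - \frac{4960}{4259}\right) = \left(-49356\right) \left(- \frac{22117617}{26733743}\right) = \frac{1091637104652}{26733743}$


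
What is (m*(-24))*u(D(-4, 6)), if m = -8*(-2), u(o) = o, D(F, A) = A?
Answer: -2304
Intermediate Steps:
m = 16
(m*(-24))*u(D(-4, 6)) = (16*(-24))*6 = -384*6 = -2304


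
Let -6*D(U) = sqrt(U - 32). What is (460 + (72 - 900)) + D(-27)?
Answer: -368 - I*sqrt(59)/6 ≈ -368.0 - 1.2802*I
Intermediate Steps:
D(U) = -sqrt(-32 + U)/6 (D(U) = -sqrt(U - 32)/6 = -sqrt(-32 + U)/6)
(460 + (72 - 900)) + D(-27) = (460 + (72 - 900)) - sqrt(-32 - 27)/6 = (460 - 828) - I*sqrt(59)/6 = -368 - I*sqrt(59)/6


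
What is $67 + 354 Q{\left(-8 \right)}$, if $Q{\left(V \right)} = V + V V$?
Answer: $19891$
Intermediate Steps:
$Q{\left(V \right)} = V + V^{2}$
$67 + 354 Q{\left(-8 \right)} = 67 + 354 \left(- 8 \left(1 - 8\right)\right) = 67 + 354 \left(\left(-8\right) \left(-7\right)\right) = 67 + 354 \cdot 56 = 67 + 19824 = 19891$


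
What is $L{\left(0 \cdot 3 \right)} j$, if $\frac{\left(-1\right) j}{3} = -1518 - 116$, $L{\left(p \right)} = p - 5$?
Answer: $-24510$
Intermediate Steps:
$L{\left(p \right)} = -5 + p$
$j = 4902$ ($j = - 3 \left(-1518 - 116\right) = \left(-3\right) \left(-1634\right) = 4902$)
$L{\left(0 \cdot 3 \right)} j = \left(-5 + 0 \cdot 3\right) 4902 = \left(-5 + 0\right) 4902 = \left(-5\right) 4902 = -24510$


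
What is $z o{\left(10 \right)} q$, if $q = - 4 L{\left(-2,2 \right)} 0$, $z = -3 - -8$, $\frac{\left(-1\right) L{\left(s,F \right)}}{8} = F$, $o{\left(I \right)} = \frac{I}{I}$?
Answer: $0$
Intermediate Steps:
$o{\left(I \right)} = 1$
$L{\left(s,F \right)} = - 8 F$
$z = 5$ ($z = -3 + 8 = 5$)
$q = 0$ ($q = - 4 \left(\left(-8\right) 2\right) 0 = \left(-4\right) \left(-16\right) 0 = 64 \cdot 0 = 0$)
$z o{\left(10 \right)} q = 5 \cdot 1 \cdot 0 = 5 \cdot 0 = 0$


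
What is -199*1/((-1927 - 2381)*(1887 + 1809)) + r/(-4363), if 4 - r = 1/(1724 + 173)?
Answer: -17022280061/18826178019264 ≈ -0.00090418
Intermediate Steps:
r = 7587/1897 (r = 4 - 1/(1724 + 173) = 4 - 1/1897 = 7587/1897 ≈ 3.9995)
-199*1/((-1927 - 2381)*(1887 + 1809)) + r/(-4363) = -199*1/((-1927 - 2381)*(1887 + 1809)) + (7587/1897)/(-4363) = -199/(3696*(-4308)) + (7587/1897)*(-1/4363) = -199/(-15922368) - 7587/8276611 = -199*(-1/15922368) - 7587/8276611 = 199/15922368 - 7587/8276611 = -17022280061/18826178019264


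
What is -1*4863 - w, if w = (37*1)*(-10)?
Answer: -4493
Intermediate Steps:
w = -370 (w = 37*(-10) = -370)
-1*4863 - w = -1*4863 - 1*(-370) = -4863 + 370 = -4493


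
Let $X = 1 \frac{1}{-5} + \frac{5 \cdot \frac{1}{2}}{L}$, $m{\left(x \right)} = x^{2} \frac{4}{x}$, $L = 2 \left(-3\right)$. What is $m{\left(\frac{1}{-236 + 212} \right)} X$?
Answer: $\frac{37}{360} \approx 0.10278$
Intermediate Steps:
$L = -6$
$m{\left(x \right)} = 4 x$
$X = - \frac{37}{60}$ ($X = 1 \frac{1}{-5} + \frac{5 \cdot \frac{1}{2}}{-6} = 1 \left(- \frac{1}{5}\right) + 5 \cdot \frac{1}{2} \left(- \frac{1}{6}\right) = - \frac{1}{5} + \frac{5}{2} \left(- \frac{1}{6}\right) = - \frac{1}{5} - \frac{5}{12} = - \frac{37}{60} \approx -0.61667$)
$m{\left(\frac{1}{-236 + 212} \right)} X = \frac{4}{-236 + 212} \left(- \frac{37}{60}\right) = \frac{4}{-24} \left(- \frac{37}{60}\right) = 4 \left(- \frac{1}{24}\right) \left(- \frac{37}{60}\right) = \left(- \frac{1}{6}\right) \left(- \frac{37}{60}\right) = \frac{37}{360}$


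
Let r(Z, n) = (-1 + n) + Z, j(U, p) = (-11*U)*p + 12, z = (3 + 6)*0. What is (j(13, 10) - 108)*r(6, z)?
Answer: -7630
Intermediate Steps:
z = 0 (z = 9*0 = 0)
j(U, p) = 12 - 11*U*p (j(U, p) = -11*U*p + 12 = 12 - 11*U*p)
r(Z, n) = -1 + Z + n
(j(13, 10) - 108)*r(6, z) = ((12 - 11*13*10) - 108)*(-1 + 6 + 0) = ((12 - 1430) - 108)*5 = (-1418 - 108)*5 = -1526*5 = -7630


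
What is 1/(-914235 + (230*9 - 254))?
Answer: -1/912419 ≈ -1.0960e-6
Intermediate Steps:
1/(-914235 + (230*9 - 254)) = 1/(-914235 + (2070 - 254)) = 1/(-914235 + 1816) = 1/(-912419) = -1/912419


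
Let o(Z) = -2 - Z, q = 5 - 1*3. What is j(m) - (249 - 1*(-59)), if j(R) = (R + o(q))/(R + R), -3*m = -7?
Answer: -4317/14 ≈ -308.36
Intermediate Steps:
q = 2 (q = 5 - 3 = 2)
m = 7/3 (m = -⅓*(-7) = 7/3 ≈ 2.3333)
j(R) = (-4 + R)/(2*R) (j(R) = (R + (-2 - 1*2))/(R + R) = (R + (-2 - 2))/((2*R)) = (R - 4)*(1/(2*R)) = (-4 + R)*(1/(2*R)) = (-4 + R)/(2*R))
j(m) - (249 - 1*(-59)) = (-4 + 7/3)/(2*(7/3)) - (249 - 1*(-59)) = (½)*(3/7)*(-5/3) - (249 + 59) = -5/14 - 1*308 = -5/14 - 308 = -4317/14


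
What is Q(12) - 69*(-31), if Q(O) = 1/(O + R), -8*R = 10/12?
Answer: 1221417/571 ≈ 2139.1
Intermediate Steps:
R = -5/48 (R = -5/(4*12) = -1/8*5/6 = -5/48 ≈ -0.10417)
Q(O) = 1/(-5/48 + O) (Q(O) = 1/(O - 5/48) = 1/(-5/48 + O))
Q(12) - 69*(-31) = 48/(-5 + 48*12) - 69*(-31) = 48/(-5 + 576) + 2139 = 48/571 + 2139 = 1221417/571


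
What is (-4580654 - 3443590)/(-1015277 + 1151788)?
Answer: -8024244/136511 ≈ -58.781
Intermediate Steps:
(-4580654 - 3443590)/(-1015277 + 1151788) = -8024244/136511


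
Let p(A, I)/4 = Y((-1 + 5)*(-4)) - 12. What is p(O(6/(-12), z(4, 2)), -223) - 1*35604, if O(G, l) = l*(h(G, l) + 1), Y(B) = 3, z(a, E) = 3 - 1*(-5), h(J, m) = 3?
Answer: -35640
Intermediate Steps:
z(a, E) = 8 (z(a, E) = 3 + 5 = 8)
O(G, l) = 4*l (O(G, l) = l*(3 + 1) = l*4 = 4*l)
p(A, I) = -36 (p(A, I) = 4*(3 - 12) = 4*(-9) = -36)
p(O(6/(-12), z(4, 2)), -223) - 1*35604 = -36 - 1*35604 = -36 - 35604 = -35640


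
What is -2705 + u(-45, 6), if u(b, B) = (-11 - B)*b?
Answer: -1940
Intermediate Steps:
u(b, B) = b*(-11 - B)
-2705 + u(-45, 6) = -2705 - 1*(-45)*(11 + 6) = -2705 - 1*(-45)*17 = -2705 + 765 = -1940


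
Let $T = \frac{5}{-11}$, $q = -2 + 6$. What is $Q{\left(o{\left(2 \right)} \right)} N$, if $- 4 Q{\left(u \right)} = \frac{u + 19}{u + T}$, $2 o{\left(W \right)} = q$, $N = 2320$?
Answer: $- \frac{133980}{17} \approx -7881.2$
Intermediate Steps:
$q = 4$
$o{\left(W \right)} = 2$ ($o{\left(W \right)} = \frac{1}{2} \cdot 4 = 2$)
$T = - \frac{5}{11}$ ($T = 5 \left(- \frac{1}{11}\right) = - \frac{5}{11} \approx -0.45455$)
$Q{\left(u \right)} = - \frac{19 + u}{4 \left(- \frac{5}{11} + u\right)}$ ($Q{\left(u \right)} = - \frac{\left(u + 19\right) \frac{1}{u - \frac{5}{11}}}{4} = - \frac{\left(19 + u\right) \frac{1}{- \frac{5}{11} + u}}{4} = - \frac{\frac{1}{- \frac{5}{11} + u} \left(19 + u\right)}{4} = - \frac{19 + u}{4 \left(- \frac{5}{11} + u\right)}$)
$Q{\left(o{\left(2 \right)} \right)} N = \frac{11 \left(-19 - 2\right)}{4 \left(-5 + 11 \cdot 2\right)} 2320 = \frac{11 \left(-19 - 2\right)}{4 \left(-5 + 22\right)} 2320 = \frac{11}{4} \cdot \frac{1}{17} \left(-21\right) 2320 = \left(- \frac{231}{68}\right) 2320 = - \frac{133980}{17}$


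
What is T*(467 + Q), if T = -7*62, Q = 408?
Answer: -379750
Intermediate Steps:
T = -434
T*(467 + Q) = -434*(467 + 408) = -434*875 = -379750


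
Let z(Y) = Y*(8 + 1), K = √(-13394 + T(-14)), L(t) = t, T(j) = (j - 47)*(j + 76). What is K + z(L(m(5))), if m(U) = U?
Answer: 45 + 2*I*√4294 ≈ 45.0 + 131.06*I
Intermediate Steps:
T(j) = (-47 + j)*(76 + j)
K = 2*I*√4294 (K = √(-13394 + (-3572 + (-14)² + 29*(-14))) = √(-13394 + (-3572 + 196 - 406)) = √(-13394 - 3782) = √(-17176) = 2*I*√4294 ≈ 131.06*I)
z(Y) = 9*Y (z(Y) = Y*9 = 9*Y)
K + z(L(m(5))) = 2*I*√4294 + 9*5 = 2*I*√4294 + 45 = 45 + 2*I*√4294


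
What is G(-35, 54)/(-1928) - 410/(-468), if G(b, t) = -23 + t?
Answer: 193993/225576 ≈ 0.85999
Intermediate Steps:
G(-35, 54)/(-1928) - 410/(-468) = (-23 + 54)/(-1928) - 410/(-468) = 31*(-1/1928) - 410*(-1/468) = -31/1928 + 205/234 = 193993/225576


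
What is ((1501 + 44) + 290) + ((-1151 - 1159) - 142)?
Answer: -617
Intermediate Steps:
((1501 + 44) + 290) + ((-1151 - 1159) - 142) = (1545 + 290) + (-2310 - 142) = 1835 - 2452 = -617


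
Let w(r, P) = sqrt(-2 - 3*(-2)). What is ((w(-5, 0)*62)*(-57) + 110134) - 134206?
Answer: -31140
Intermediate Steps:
w(r, P) = 2 (w(r, P) = sqrt(-2 + 6) = sqrt(4) = 2)
((w(-5, 0)*62)*(-57) + 110134) - 134206 = ((2*62)*(-57) + 110134) - 134206 = (124*(-57) + 110134) - 134206 = (-7068 + 110134) - 134206 = 103066 - 134206 = -31140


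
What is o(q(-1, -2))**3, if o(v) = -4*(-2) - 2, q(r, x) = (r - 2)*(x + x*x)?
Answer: 216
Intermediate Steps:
q(r, x) = (-2 + r)*(x + x**2)
o(v) = 6 (o(v) = 8 - 2 = 6)
o(q(-1, -2))**3 = 6**3 = 216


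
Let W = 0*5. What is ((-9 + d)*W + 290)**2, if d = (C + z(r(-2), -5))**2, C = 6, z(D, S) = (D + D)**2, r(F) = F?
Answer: 84100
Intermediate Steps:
W = 0
z(D, S) = 4*D**2 (z(D, S) = (2*D)**2 = 4*D**2)
d = 484 (d = (6 + 4*(-2)**2)**2 = (6 + 4*4)**2 = (6 + 16)**2 = 22**2 = 484)
((-9 + d)*W + 290)**2 = ((-9 + 484)*0 + 290)**2 = (475*0 + 290)**2 = (0 + 290)**2 = 290**2 = 84100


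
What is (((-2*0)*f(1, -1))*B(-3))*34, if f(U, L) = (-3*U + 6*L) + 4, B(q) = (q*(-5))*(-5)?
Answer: 0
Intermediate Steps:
B(q) = 25*q (B(q) = -5*q*(-5) = 25*q)
f(U, L) = 4 - 3*U + 6*L
(((-2*0)*f(1, -1))*B(-3))*34 = (((-2*0)*(4 - 3*1 + 6*(-1)))*(25*(-3)))*34 = ((0*(4 - 3 - 6))*(-75))*34 = ((0*(-5))*(-75))*34 = (0*(-75))*34 = 0*34 = 0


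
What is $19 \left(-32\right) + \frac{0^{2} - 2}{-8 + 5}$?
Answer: $- \frac{1822}{3} \approx -607.33$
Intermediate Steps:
$19 \left(-32\right) + \frac{0^{2} - 2}{-8 + 5} = -608 + \frac{0 - 2}{-3} = -608 - - \frac{2}{3} = -608 + \frac{2}{3} = - \frac{1822}{3}$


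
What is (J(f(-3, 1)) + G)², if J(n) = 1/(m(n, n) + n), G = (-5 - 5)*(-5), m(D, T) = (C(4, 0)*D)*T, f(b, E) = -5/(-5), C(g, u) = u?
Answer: 2601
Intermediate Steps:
f(b, E) = 1 (f(b, E) = -5*(-⅕) = 1)
m(D, T) = 0 (m(D, T) = (0*D)*T = 0*T = 0)
G = 50 (G = -10*(-5) = 50)
J(n) = 1/n (J(n) = 1/(0 + n) = 1/n)
(J(f(-3, 1)) + G)² = (1/1 + 50)² = (1 + 50)² = 51² = 2601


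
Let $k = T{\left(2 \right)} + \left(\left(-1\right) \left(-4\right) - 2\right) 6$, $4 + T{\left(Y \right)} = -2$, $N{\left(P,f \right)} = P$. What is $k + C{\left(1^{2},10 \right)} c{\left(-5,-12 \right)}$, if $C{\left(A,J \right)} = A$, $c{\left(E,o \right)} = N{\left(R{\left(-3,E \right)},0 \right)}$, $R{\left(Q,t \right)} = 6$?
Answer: $12$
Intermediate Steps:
$c{\left(E,o \right)} = 6$
$T{\left(Y \right)} = -6$ ($T{\left(Y \right)} = -4 - 2 = -6$)
$k = 6$ ($k = -6 + \left(\left(-1\right) \left(-4\right) - 2\right) 6 = -6 + \left(4 - 2\right) 6 = -6 + 2 \cdot 6 = -6 + 12 = 6$)
$k + C{\left(1^{2},10 \right)} c{\left(-5,-12 \right)} = 6 + 1^{2} \cdot 6 = 6 + 1 \cdot 6 = 6 + 6 = 12$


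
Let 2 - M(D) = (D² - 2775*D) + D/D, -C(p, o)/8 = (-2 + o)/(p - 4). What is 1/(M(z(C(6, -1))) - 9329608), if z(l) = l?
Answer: -1/9296451 ≈ -1.0757e-7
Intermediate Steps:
C(p, o) = -8*(-2 + o)/(-4 + p) (C(p, o) = -8*(-2 + o)/(p - 4) = -8*(-2 + o)/(-4 + p))
M(D) = 1 - D² + 2775*D (M(D) = 2 - ((D² - 2775*D) + D/D) = 2 - ((D² - 2775*D) + 1) = 2 - (1 + D² - 2775*D) = 2 + (-1 - D² + 2775*D) = 1 - D² + 2775*D)
1/(M(z(C(6, -1))) - 9329608) = 1/((1 - (8*(2 - 1*(-1))/(-4 + 6))² + 2775*(8*(2 - 1*(-1))/(-4 + 6))) - 9329608) = 1/((1 - (8*(2 + 1)/2)² + 2775*(8*(2 + 1)/2)) - 9329608) = 1/((1 - (8*(½)*3)² + 2775*(8*(½)*3)) - 9329608) = 1/((1 - 1*12² + 2775*12) - 9329608) = 1/((1 - 1*144 + 33300) - 9329608) = 1/((1 - 144 + 33300) - 9329608) = 1/(33157 - 9329608) = 1/(-9296451) = -1/9296451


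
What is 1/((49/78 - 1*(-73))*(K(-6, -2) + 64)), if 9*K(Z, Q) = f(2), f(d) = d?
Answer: 351/1659727 ≈ 0.00021148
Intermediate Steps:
K(Z, Q) = 2/9 (K(Z, Q) = (1/9)*2 = 2/9)
1/((49/78 - 1*(-73))*(K(-6, -2) + 64)) = 1/((49/78 - 1*(-73))*(2/9 + 64)) = 1/((49*(1/78) + 73)*(578/9)) = 1/((49/78 + 73)*(578/9)) = 1/((5743/78)*(578/9)) = 1/(1659727/351) = 351/1659727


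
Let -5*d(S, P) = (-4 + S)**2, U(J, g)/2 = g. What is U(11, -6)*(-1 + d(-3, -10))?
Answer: 648/5 ≈ 129.60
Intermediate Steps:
U(J, g) = 2*g
d(S, P) = -(-4 + S)**2/5
U(11, -6)*(-1 + d(-3, -10)) = (2*(-6))*(-1 - (-4 - 3)**2/5) = -12*(-1 - 1/5*(-7)**2) = -12*(-1 - 1/5*49) = -12*(-1 - 49/5) = -12*(-54/5) = 648/5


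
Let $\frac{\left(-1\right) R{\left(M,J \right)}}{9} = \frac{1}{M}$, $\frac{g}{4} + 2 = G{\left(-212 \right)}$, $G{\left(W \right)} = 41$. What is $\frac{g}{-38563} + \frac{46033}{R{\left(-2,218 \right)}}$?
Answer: $\frac{3550339754}{347067} \approx 10230.0$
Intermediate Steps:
$g = 156$ ($g = -8 + 4 \cdot 41 = -8 + 164 = 156$)
$R{\left(M,J \right)} = - \frac{9}{M}$
$\frac{g}{-38563} + \frac{46033}{R{\left(-2,218 \right)}} = \frac{156}{-38563} + \frac{46033}{\left(-9\right) \frac{1}{-2}} = 156 \left(- \frac{1}{38563}\right) + \frac{46033}{\left(-9\right) \left(- \frac{1}{2}\right)} = - \frac{156}{38563} + \frac{46033}{\frac{9}{2}} = - \frac{156}{38563} + 46033 \cdot \frac{2}{9} = - \frac{156}{38563} + \frac{92066}{9} = \frac{3550339754}{347067}$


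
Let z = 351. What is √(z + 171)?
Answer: 3*√58 ≈ 22.847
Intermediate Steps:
√(z + 171) = √(351 + 171) = √522 = 3*√58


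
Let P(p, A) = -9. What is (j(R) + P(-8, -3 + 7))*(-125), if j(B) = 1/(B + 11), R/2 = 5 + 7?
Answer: 7850/7 ≈ 1121.4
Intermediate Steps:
R = 24 (R = 2*(5 + 7) = 2*12 = 24)
j(B) = 1/(11 + B)
(j(R) + P(-8, -3 + 7))*(-125) = (1/(11 + 24) - 9)*(-125) = (1/35 - 9)*(-125) = -314/35*(-125) = 7850/7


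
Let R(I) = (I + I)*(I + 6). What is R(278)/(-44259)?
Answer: -157904/44259 ≈ -3.5677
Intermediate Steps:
R(I) = 2*I*(6 + I) (R(I) = (2*I)*(6 + I) = 2*I*(6 + I))
R(278)/(-44259) = (2*278*(6 + 278))/(-44259) = (2*278*284)*(-1/44259) = 157904*(-1/44259) = -157904/44259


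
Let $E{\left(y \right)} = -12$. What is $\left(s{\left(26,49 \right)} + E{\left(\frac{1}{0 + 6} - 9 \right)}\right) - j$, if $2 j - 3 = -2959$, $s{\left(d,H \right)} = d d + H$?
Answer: $2191$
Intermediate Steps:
$s{\left(d,H \right)} = H + d^{2}$ ($s{\left(d,H \right)} = d^{2} + H = H + d^{2}$)
$j = -1478$ ($j = \frac{3}{2} + \frac{1}{2} \left(-2959\right) = \frac{3}{2} - \frac{2959}{2} = -1478$)
$\left(s{\left(26,49 \right)} + E{\left(\frac{1}{0 + 6} - 9 \right)}\right) - j = \left(\left(49 + 26^{2}\right) - 12\right) - -1478 = \left(\left(49 + 676\right) - 12\right) + 1478 = \left(725 - 12\right) + 1478 = 713 + 1478 = 2191$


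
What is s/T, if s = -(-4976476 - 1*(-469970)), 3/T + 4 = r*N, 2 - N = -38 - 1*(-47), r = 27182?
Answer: -285829649556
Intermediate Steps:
N = -7 (N = 2 - (-38 - 1*(-47)) = 2 - (-38 + 47) = 2 - 1*9 = 2 - 9 = -7)
T = -1/63426 (T = 3/(-4 + 27182*(-7)) = 3/(-4 - 190274) = 3/(-190278) = 3*(-1/190278) = -1/63426 ≈ -1.5766e-5)
s = 4506506 (s = -(-4976476 + 469970) = -1*(-4506506) = 4506506)
s/T = 4506506/(-1/63426) = 4506506*(-63426) = -285829649556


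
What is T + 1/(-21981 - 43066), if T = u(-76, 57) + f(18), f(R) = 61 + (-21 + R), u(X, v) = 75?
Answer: 8651250/65047 ≈ 133.00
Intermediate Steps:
f(R) = 40 + R
T = 133 (T = 75 + (40 + 18) = 75 + 58 = 133)
T + 1/(-21981 - 43066) = 133 + 1/(-21981 - 43066) = 133 + 1/(-65047) = 133 - 1/65047 = 8651250/65047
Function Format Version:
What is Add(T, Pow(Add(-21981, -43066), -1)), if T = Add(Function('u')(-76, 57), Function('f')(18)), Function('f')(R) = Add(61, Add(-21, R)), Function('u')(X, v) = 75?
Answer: Rational(8651250, 65047) ≈ 133.00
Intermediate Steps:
Function('f')(R) = Add(40, R)
T = 133 (T = Add(75, Add(40, 18)) = Add(75, 58) = 133)
Add(T, Pow(Add(-21981, -43066), -1)) = Add(133, Pow(Add(-21981, -43066), -1)) = Add(133, Pow(-65047, -1)) = Add(133, Rational(-1, 65047)) = Rational(8651250, 65047)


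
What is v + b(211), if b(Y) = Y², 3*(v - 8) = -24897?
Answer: 36230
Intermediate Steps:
v = -8291 (v = 8 + (⅓)*(-24897) = 8 - 8299 = -8291)
v + b(211) = -8291 + 211² = -8291 + 44521 = 36230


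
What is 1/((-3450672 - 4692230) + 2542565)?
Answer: -1/5600337 ≈ -1.7856e-7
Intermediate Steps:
1/((-3450672 - 4692230) + 2542565) = 1/(-8142902 + 2542565) = 1/(-5600337) = -1/5600337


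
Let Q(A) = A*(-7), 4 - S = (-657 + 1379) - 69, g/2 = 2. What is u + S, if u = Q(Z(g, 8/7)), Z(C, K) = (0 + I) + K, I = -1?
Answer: -650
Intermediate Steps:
g = 4 (g = 2*2 = 4)
S = -649 (S = 4 - ((-657 + 1379) - 69) = 4 - (722 - 69) = 4 - 1*653 = 4 - 653 = -649)
Z(C, K) = -1 + K (Z(C, K) = (0 - 1) + K = -1 + K)
Q(A) = -7*A
u = -1 (u = -7*(-1 + 8/7) = -7*1/7 = -1)
u + S = -1 - 649 = -650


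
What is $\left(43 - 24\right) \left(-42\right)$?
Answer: $-798$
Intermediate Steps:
$\left(43 - 24\right) \left(-42\right) = 19 \left(-42\right) = -798$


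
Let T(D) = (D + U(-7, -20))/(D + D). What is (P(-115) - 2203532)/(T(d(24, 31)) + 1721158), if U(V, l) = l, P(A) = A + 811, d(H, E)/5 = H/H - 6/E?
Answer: -110141800/86057801 ≈ -1.2799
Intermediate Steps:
d(H, E) = 5 - 30/E (d(H, E) = 5*(H/H - 6/E) = 5*(1 - 6/E) = 5 - 30/E)
P(A) = 811 + A
T(D) = (-20 + D)/(2*D) (T(D) = (D - 20)/(D + D) = (-20 + D)/((2*D)) = (-20 + D)*(1/(2*D)) = (-20 + D)/(2*D))
(P(-115) - 2203532)/(T(d(24, 31)) + 1721158) = ((811 - 115) - 2203532)/((-20 + (5 - 30/31))/(2*(5 - 30/31)) + 1721158) = (696 - 2203532)/((-20 + (5 - 30*1/31))/(2*(5 - 30*1/31)) + 1721158) = -2202836/((-20 + (5 - 30/31))/(2*(5 - 30/31)) + 1721158) = -2202836/((-20 + 125/31)/(2*(125/31)) + 1721158) = -2202836/((½)*(31/125)*(-495/31) + 1721158) = -2202836/(-99/50 + 1721158) = -2202836/86057801/50 = -2202836*50/86057801 = -110141800/86057801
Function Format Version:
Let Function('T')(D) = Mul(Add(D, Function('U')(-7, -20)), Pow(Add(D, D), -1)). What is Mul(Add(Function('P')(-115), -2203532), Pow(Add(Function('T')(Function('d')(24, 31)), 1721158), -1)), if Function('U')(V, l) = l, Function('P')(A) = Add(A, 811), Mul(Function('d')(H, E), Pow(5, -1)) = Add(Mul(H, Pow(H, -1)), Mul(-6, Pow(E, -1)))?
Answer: Rational(-110141800, 86057801) ≈ -1.2799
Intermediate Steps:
Function('d')(H, E) = Add(5, Mul(-30, Pow(E, -1))) (Function('d')(H, E) = Mul(5, Add(Mul(H, Pow(H, -1)), Mul(-6, Pow(E, -1)))) = Mul(5, Add(1, Mul(-6, Pow(E, -1)))) = Add(5, Mul(-30, Pow(E, -1))))
Function('P')(A) = Add(811, A)
Function('T')(D) = Mul(Rational(1, 2), Pow(D, -1), Add(-20, D)) (Function('T')(D) = Mul(Add(D, -20), Pow(Add(D, D), -1)) = Mul(Add(-20, D), Pow(Mul(2, D), -1)) = Mul(Add(-20, D), Mul(Rational(1, 2), Pow(D, -1))) = Mul(Rational(1, 2), Pow(D, -1), Add(-20, D)))
Mul(Add(Function('P')(-115), -2203532), Pow(Add(Function('T')(Function('d')(24, 31)), 1721158), -1)) = Mul(Add(Add(811, -115), -2203532), Pow(Add(Mul(Rational(1, 2), Pow(Add(5, Mul(-30, Pow(31, -1))), -1), Add(-20, Add(5, Mul(-30, Pow(31, -1))))), 1721158), -1)) = Mul(Add(696, -2203532), Pow(Add(Mul(Rational(1, 2), Pow(Add(5, Mul(-30, Rational(1, 31))), -1), Add(-20, Add(5, Mul(-30, Rational(1, 31))))), 1721158), -1)) = Mul(-2202836, Pow(Add(Mul(Rational(1, 2), Pow(Add(5, Rational(-30, 31)), -1), Add(-20, Add(5, Rational(-30, 31)))), 1721158), -1)) = Mul(-2202836, Pow(Add(Mul(Rational(1, 2), Pow(Rational(125, 31), -1), Add(-20, Rational(125, 31))), 1721158), -1)) = Mul(-2202836, Pow(Add(Mul(Rational(1, 2), Rational(31, 125), Rational(-495, 31)), 1721158), -1)) = Mul(-2202836, Pow(Add(Rational(-99, 50), 1721158), -1)) = Mul(-2202836, Pow(Rational(86057801, 50), -1)) = Mul(-2202836, Rational(50, 86057801)) = Rational(-110141800, 86057801)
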